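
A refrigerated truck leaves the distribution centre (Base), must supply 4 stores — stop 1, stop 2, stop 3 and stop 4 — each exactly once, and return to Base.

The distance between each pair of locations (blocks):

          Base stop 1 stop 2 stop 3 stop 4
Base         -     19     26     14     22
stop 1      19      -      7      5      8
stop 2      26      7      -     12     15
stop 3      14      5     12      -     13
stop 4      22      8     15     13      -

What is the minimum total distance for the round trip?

Shortest round trip = 63 blocks.

Base→stop 1→stop 2→stop 3→stop 4→Base: 19+7+12+13+22 = 73
Base→stop 1→stop 2→stop 4→stop 3→Base: 19+7+15+13+14 = 68
Base→stop 1→stop 3→stop 2→stop 4→Base: 19+5+12+15+22 = 73
Base→stop 1→stop 3→stop 4→stop 2→Base: 19+5+13+15+26 = 78
Base→stop 1→stop 4→stop 2→stop 3→Base: 19+8+15+12+14 = 68
Base→stop 1→stop 4→stop 3→stop 2→Base: 19+8+13+12+26 = 78
Base→stop 2→stop 1→stop 3→stop 4→Base: 26+7+5+13+22 = 73
Base→stop 2→stop 1→stop 4→stop 3→Base: 26+7+8+13+14 = 68
Base→stop 2→stop 3→stop 1→stop 4→Base: 26+12+5+8+22 = 73
Base→stop 2→stop 4→stop 1→stop 3→Base: 26+15+8+5+14 = 68
Base→stop 3→stop 1→stop 2→stop 4→Base: 14+5+7+15+22 = 63
Base→stop 3→stop 2→stop 1→stop 4→Base: 14+12+7+8+22 = 63
The minimum is 63.
One optimal route: Base → stop 3 → stop 1 → stop 2 → stop 4 → Base (or its reverse).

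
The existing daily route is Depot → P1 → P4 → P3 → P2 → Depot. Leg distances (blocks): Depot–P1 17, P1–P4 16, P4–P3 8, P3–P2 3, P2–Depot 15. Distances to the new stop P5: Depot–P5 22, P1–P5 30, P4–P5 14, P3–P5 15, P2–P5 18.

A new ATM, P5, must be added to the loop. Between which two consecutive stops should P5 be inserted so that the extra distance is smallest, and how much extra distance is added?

Minimum extra distance: 21 blocks, inserting P5 between P4 and P3.

Insertion cost between consecutive stops i–j is d(i,P5) + d(P5,j) − d(i,j):
  between Depot and P1: 22 + 30 − 17 = 35
  between P1 and P4: 30 + 14 − 16 = 28
  between P4 and P3: 14 + 15 − 8 = 21
  between P3 and P2: 15 + 18 − 3 = 30
  between P2 and Depot: 18 + 22 − 15 = 25
Cheapest insertion is between P4 and P3, adding 21.
New total = 59 + 21 = 80.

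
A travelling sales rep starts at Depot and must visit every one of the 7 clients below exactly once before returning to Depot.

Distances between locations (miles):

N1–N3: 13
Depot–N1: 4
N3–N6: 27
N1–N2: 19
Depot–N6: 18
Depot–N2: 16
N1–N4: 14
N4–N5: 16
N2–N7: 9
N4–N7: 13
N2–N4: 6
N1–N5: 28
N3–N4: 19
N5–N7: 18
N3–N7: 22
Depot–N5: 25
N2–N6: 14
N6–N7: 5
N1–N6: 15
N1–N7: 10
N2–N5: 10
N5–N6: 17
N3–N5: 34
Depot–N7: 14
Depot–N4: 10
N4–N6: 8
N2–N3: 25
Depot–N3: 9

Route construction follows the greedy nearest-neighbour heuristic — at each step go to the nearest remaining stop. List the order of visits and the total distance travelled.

At Depot the remaining stops are N1 4, N3 9, N4 10, N7 14, N2 16, N6 18, N5 25; go to N1.
At N1 the remaining stops are N7 10, N3 13, N4 14, N6 15, N2 19, N5 28; go to N7.
At N7 the remaining stops are N6 5, N2 9, N4 13, N5 18, N3 22; go to N6.
At N6 the remaining stops are N4 8, N2 14, N5 17, N3 27; go to N4.
At N4 the remaining stops are N2 6, N5 16, N3 19; go to N2.
At N2 the remaining stops are N5 10, N3 25; go to N5.
At N5 the remaining stops are N3 34; go to N3.
Return N3→Depot: 9.
Total = 4 + 10 + 5 + 8 + 6 + 10 + 34 + 9 = 86.

Nearest-neighbour total = 86 miles; route Depot → N1 → N7 → N6 → N4 → N2 → N5 → N3 → Depot.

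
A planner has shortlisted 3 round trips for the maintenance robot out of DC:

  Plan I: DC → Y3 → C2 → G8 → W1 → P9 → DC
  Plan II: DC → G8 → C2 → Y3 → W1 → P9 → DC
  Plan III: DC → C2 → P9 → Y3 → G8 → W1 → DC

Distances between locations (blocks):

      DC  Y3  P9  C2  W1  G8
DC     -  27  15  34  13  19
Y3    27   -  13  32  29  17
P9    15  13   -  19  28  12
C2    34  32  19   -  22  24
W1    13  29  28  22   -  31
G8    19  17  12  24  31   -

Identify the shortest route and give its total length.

Shortest is Plan III, total 127 blocks.

Plan I: 27 + 32 + 24 + 31 + 28 + 15 = 157
Plan II: 19 + 24 + 32 + 29 + 28 + 15 = 147
Plan III: 34 + 19 + 13 + 17 + 31 + 13 = 127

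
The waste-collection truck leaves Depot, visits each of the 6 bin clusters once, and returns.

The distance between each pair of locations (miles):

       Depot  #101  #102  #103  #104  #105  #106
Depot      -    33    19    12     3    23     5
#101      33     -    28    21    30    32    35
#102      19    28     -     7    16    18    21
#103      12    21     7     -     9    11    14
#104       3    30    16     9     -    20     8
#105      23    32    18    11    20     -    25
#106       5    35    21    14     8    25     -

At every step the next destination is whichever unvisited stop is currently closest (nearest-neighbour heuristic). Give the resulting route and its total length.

At Depot the remaining stops are #104 3, #106 5, #103 12, #102 19, #105 23, #101 33; go to #104.
At #104 the remaining stops are #106 8, #103 9, #102 16, #105 20, #101 30; go to #106.
At #106 the remaining stops are #103 14, #102 21, #105 25, #101 35; go to #103.
At #103 the remaining stops are #102 7, #105 11, #101 21; go to #102.
At #102 the remaining stops are #105 18, #101 28; go to #105.
At #105 the remaining stops are #101 32; go to #101.
Return #101→Depot: 33.
Total = 3 + 8 + 14 + 7 + 18 + 32 + 33 = 115.

Nearest-neighbour total = 115 miles; route Depot → #104 → #106 → #103 → #102 → #105 → #101 → Depot.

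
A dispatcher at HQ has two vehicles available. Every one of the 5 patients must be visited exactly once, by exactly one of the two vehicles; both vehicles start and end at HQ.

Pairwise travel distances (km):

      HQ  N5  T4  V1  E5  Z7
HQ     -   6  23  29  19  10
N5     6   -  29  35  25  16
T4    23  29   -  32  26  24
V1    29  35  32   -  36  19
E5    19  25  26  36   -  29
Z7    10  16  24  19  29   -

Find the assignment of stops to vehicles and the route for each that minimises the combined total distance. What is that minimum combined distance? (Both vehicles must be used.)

Try each way of splitting the stops between the two vehicles (each non-empty) and, for each split, find the best tour for each vehicle:
  {N5} + {T4, V1, E5, Z7}: 12 + 106 = 118
  {T4} + {N5, V1, E5, Z7}: 46 + 96 = 142
  {N5, T4} + {V1, E5, Z7}: 58 + 84 = 142
  {V1} + {N5, T4, E5, Z7}: 58 + 91 = 149
  {N5, V1} + {T4, E5, Z7}: 70 + 79 = 149
  {T4, V1} + {N5, E5, Z7}: 84 + 70 = 154
  … (15 splits in total)
Best: vehicle 1 HQ → N5 → HQ = 12; vehicle 2 HQ → E5 → T4 → V1 → Z7 → HQ = 106; combined 118.

Minimum combined distance: 118 km.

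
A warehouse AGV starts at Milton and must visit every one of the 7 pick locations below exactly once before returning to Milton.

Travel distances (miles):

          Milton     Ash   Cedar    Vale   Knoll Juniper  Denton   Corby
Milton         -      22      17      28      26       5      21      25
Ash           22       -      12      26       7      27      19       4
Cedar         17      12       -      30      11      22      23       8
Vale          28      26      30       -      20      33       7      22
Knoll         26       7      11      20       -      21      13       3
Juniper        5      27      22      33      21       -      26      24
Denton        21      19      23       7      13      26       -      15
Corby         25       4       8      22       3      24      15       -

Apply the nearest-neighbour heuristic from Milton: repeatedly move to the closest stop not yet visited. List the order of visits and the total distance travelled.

Milton → [Juniper:5 / Cedar:17 / Denton:21 / Ash:22 / Corby:25 / Knoll:26 / Vale:28] → Juniper (5)
Juniper → [Knoll:21 / Cedar:22 / Corby:24 / Denton:26 / Ash:27 / Vale:33] → Knoll (21)
Knoll → [Corby:3 / Ash:7 / Cedar:11 / Denton:13 / Vale:20] → Corby (3)
Corby → [Ash:4 / Cedar:8 / Denton:15 / Vale:22] → Ash (4)
Ash → [Cedar:12 / Denton:19 / Vale:26] → Cedar (12)
Cedar → [Denton:23 / Vale:30] → Denton (23)
Denton → [Vale:7] → Vale (7)
Return Vale→Milton: 28.
Total = 5 + 21 + 3 + 4 + 12 + 23 + 7 + 28 = 103.

Total distance 103 miles via the nearest-neighbour route Milton → Juniper → Knoll → Corby → Ash → Cedar → Denton → Vale → Milton.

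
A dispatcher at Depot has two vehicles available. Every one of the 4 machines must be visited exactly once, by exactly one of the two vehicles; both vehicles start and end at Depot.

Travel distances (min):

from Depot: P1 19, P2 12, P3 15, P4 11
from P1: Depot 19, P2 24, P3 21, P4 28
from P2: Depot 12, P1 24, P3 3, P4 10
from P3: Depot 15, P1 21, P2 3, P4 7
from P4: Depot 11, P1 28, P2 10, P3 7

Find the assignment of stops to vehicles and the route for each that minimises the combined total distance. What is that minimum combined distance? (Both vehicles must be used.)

71 min — the smallest possible combined total.

There are 2^3 − 1 = 7 ways to divide the 4 stops into two non-empty groups. For each, the best each vehicle can do is its own shortest tour through its group:
  {P1} + {P2, P3, P4}: 38 + 33 = 71
  {P2} + {P1, P3, P4}: 24 + 58 = 82
  {P1, P2} + {P3, P4}: 55 + 33 = 88
  {P3} + {P1, P2, P4}: 30 + 64 = 94
  {P1, P3} + {P2, P4}: 55 + 33 = 88
  {P2, P3} + {P1, P4}: 30 + 58 = 88
  … (7 splits in total)
Best: vehicle 1 Depot → P1 → Depot = 38; vehicle 2 Depot → P2 → P3 → P4 → Depot = 33; combined 71.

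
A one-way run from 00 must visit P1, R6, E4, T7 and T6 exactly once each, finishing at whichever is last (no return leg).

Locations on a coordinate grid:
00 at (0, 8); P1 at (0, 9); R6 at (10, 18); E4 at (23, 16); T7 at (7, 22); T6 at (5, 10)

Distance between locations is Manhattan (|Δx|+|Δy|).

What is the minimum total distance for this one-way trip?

There are 5! = 120 possible orderings.
00 → P1 → R6 → E4 → T7 → T6: 1+19+15+22+14 = 71
00 → P1 → R6 → E4 → T6 → T7: 1+19+15+24+14 = 73
00 → P1 → R6 → T7 → E4 → T6: 1+19+7+22+24 = 73
00 → P1 → R6 → T7 → T6 → E4: 1+19+7+14+24 = 65
00 → P1 → R6 → T6 → E4 → T7: 1+19+13+24+22 = 79
00 → P1 → R6 → T6 → T7 → E4: 1+19+13+14+22 = 69
00 → P1 → E4 → R6 → T7 → T6: 1+30+15+7+14 = 67
00 → P1 → E4 → R6 → T6 → T7: 1+30+15+13+14 = 73
00 → P1 → E4 → T7 → R6 → T6: 1+30+22+7+13 = 73
00 → P1 → E4 → T7 → T6 → R6: 1+30+22+14+13 = 80
00 → P1 → E4 → T6 → R6 → T7: 1+30+24+13+7 = 75
00 → P1 → E4 → T6 → T7 → R6: 1+30+24+14+7 = 76
00 → P1 → T7 → R6 → E4 → T6: 1+20+7+15+24 = 67
00 → P1 → T7 → R6 → T6 → E4: 1+20+7+13+24 = 65
… (106 more)
00 → P1 → T6 → T7 → R6 → E4: 1+6+14+7+15 = 43  ← best
The minimum is 43.
One shortest path: 00 → P1 → T6 → T7 → R6 → E4.

Minimum one-way distance = 43.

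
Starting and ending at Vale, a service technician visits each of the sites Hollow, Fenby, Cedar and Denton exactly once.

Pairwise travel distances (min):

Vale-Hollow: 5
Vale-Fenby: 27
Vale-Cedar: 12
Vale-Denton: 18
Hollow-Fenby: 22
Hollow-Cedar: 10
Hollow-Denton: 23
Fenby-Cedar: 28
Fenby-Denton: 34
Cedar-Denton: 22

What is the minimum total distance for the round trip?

Vale-Hollow-Fenby-Cedar-Denton-Vale: 5+22+28+22+18 = 95
Vale-Hollow-Fenby-Denton-Cedar-Vale: 5+22+34+22+12 = 95
Vale-Hollow-Cedar-Fenby-Denton-Vale: 5+10+28+34+18 = 95
Vale-Hollow-Cedar-Denton-Fenby-Vale: 5+10+22+34+27 = 98
Vale-Hollow-Denton-Fenby-Cedar-Vale: 5+23+34+28+12 = 102
Vale-Hollow-Denton-Cedar-Fenby-Vale: 5+23+22+28+27 = 105
Vale-Fenby-Hollow-Cedar-Denton-Vale: 27+22+10+22+18 = 99
Vale-Fenby-Hollow-Denton-Cedar-Vale: 27+22+23+22+12 = 106
Vale-Fenby-Cedar-Hollow-Denton-Vale: 27+28+10+23+18 = 106
Vale-Fenby-Denton-Hollow-Cedar-Vale: 27+34+23+10+12 = 106
Vale-Cedar-Hollow-Fenby-Denton-Vale: 12+10+22+34+18 = 96
Vale-Cedar-Fenby-Hollow-Denton-Vale: 12+28+22+23+18 = 103
The minimum is 95.
One optimal route: Vale → Hollow → Fenby → Cedar → Denton → Vale (or its reverse).

Shortest round trip = 95 min.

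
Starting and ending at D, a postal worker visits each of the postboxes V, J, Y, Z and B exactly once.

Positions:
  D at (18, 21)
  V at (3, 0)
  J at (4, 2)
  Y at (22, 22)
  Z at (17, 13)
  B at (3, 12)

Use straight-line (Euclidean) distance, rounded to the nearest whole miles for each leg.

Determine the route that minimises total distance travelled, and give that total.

Minimum total distance: 62 miles.

There are 60 distinct closed tours to check (reversals are equivalent).
D → V → J → Y → Z → B → D: 26+2+27+10+14+17 = 96
D → V → J → Y → B → Z → D: 26+2+27+21+14+8 = 98
D → V → J → Z → Y → B → D: 26+2+17+10+21+17 = 93
D → V → J → Z → B → Y → D: 26+2+17+14+21+4 = 84
D → V → J → B → Y → Z → D: 26+2+10+21+10+8 = 77
D → V → J → B → Z → Y → D: 26+2+10+14+10+4 = 66
D → V → Y → J → Z → B → D: 26+29+27+17+14+17 = 130
D → V → Y → J → B → Z → D: 26+29+27+10+14+8 = 114
D → V → Y → Z → J → B → D: 26+29+10+17+10+17 = 109
D → V → Y → Z → B → J → D: 26+29+10+14+10+24 = 113
D → V → Y → B → J → Z → D: 26+29+21+10+17+8 = 111
D → V → Y → B → Z → J → D: 26+29+21+14+17+24 = 131
D → V → Z → J → Y → B → D: 26+19+17+27+21+17 = 127
D → V → Z → J → B → Y → D: 26+19+17+10+21+4 = 97
… (46 more)
D → Y → Z → V → J → B → D: 4+10+19+2+10+17 = 62  ← best
The minimum is 62.
One optimal route: D → Y → Z → V → J → B → D (or its reverse).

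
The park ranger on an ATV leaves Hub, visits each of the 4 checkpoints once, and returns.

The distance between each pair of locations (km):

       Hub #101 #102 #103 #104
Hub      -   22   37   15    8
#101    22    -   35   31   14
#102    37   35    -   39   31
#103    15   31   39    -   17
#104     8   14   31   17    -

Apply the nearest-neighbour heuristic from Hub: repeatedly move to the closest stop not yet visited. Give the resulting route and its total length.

Nearest-neighbour total = 129 km; route Hub → #104 → #101 → #103 → #102 → Hub.

At Hub the remaining stops are #104 8, #103 15, #101 22, #102 37; go to #104.
At #104 the remaining stops are #101 14, #103 17, #102 31; go to #101.
At #101 the remaining stops are #103 31, #102 35; go to #103.
At #103 the remaining stops are #102 39; go to #102.
Return #102→Hub: 37.
Total = 8 + 14 + 31 + 39 + 37 = 129.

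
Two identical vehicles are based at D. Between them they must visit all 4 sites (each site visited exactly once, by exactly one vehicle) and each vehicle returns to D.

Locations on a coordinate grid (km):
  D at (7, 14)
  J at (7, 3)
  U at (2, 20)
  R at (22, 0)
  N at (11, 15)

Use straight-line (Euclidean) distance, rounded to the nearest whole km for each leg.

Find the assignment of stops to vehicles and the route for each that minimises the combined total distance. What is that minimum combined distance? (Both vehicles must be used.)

Try each way of splitting the stops between the two vehicles (each non-empty) and, for each split, find the best tour for each vehicle:
  {J} + {U, R, N}: 22 + 58 = 80
  {U} + {J, R, N}: 16 + 49 = 65
  {J, U} + {R, N}: 37 + 44 = 81
  {R} + {J, U, N}: 42 + 42 = 84
  {J, R} + {U, N}: 47 + 22 = 69
  {U, R} + {J, N}: 57 + 28 = 85
  … (7 splits in total)
Best: vehicle 1 D → U → D = 16; vehicle 2 D → J → R → N → D = 49; combined 65.

65 km — the smallest possible combined total.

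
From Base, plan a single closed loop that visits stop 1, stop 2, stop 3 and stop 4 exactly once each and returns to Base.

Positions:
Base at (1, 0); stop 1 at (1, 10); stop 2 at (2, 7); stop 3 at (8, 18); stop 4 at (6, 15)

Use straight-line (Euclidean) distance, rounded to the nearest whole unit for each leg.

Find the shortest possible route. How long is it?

There are 12 distinct closed tours to check (reversals are equivalent).
Base-stop 1-stop 2-stop 3-stop 4-Base: 10+3+13+4+16 = 46
Base-stop 1-stop 2-stop 4-stop 3-Base: 10+3+9+4+19 = 45
Base-stop 1-stop 3-stop 2-stop 4-Base: 10+11+13+9+16 = 59
Base-stop 1-stop 3-stop 4-stop 2-Base: 10+11+4+9+7 = 41
Base-stop 1-stop 4-stop 2-stop 3-Base: 10+7+9+13+19 = 58
Base-stop 1-stop 4-stop 3-stop 2-Base: 10+7+4+13+7 = 41
Base-stop 2-stop 1-stop 3-stop 4-Base: 7+3+11+4+16 = 41
Base-stop 2-stop 1-stop 4-stop 3-Base: 7+3+7+4+19 = 40
Base-stop 2-stop 3-stop 1-stop 4-Base: 7+13+11+7+16 = 54
Base-stop 2-stop 4-stop 1-stop 3-Base: 7+9+7+11+19 = 53
Base-stop 3-stop 1-stop 2-stop 4-Base: 19+11+3+9+16 = 58
Base-stop 3-stop 2-stop 1-stop 4-Base: 19+13+3+7+16 = 58
The minimum is 40.
One optimal route: Base → stop 2 → stop 1 → stop 4 → stop 3 → Base (or its reverse).

Minimum total distance: 40.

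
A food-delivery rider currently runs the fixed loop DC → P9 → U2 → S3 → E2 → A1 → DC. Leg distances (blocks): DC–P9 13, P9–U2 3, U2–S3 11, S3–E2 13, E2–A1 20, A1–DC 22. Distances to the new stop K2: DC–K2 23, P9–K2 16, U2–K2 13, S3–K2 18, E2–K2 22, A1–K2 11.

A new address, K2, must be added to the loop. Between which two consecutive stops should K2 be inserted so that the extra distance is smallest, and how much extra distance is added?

Minimum extra distance: 12 blocks, inserting K2 between A1 and DC.

Insertion cost between consecutive stops i–j is d(i,K2) + d(K2,j) − d(i,j):
  between DC and P9: 23 + 16 − 13 = 26
  between P9 and U2: 16 + 13 − 3 = 26
  between U2 and S3: 13 + 18 − 11 = 20
  between S3 and E2: 18 + 22 − 13 = 27
  between E2 and A1: 22 + 11 − 20 = 13
  between A1 and DC: 11 + 23 − 22 = 12
Cheapest insertion is between A1 and DC, adding 12.
New total = 82 + 12 = 94.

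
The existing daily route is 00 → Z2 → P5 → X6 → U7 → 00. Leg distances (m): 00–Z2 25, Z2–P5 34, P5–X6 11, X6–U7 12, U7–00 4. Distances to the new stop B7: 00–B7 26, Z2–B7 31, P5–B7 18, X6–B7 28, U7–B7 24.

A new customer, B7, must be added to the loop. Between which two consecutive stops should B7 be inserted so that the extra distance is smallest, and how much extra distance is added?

Insertion cost between consecutive stops i–j is d(i,B7) + d(B7,j) − d(i,j):
  between 00 and Z2: 26 + 31 − 25 = 32
  between Z2 and P5: 31 + 18 − 34 = 15
  between P5 and X6: 18 + 28 − 11 = 35
  between X6 and U7: 28 + 24 − 12 = 40
  between U7 and 00: 24 + 26 − 4 = 46
Cheapest insertion is between Z2 and P5, adding 15.
New total = 86 + 15 = 101.

Minimum extra distance: 15 m, inserting B7 between Z2 and P5.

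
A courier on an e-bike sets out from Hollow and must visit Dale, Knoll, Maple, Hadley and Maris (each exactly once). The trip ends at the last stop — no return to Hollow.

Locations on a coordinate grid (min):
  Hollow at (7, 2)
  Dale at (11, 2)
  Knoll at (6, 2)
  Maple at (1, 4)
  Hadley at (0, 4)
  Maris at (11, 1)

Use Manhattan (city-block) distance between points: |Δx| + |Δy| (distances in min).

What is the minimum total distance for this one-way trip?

Shortest open route: 19 min.

There are 5! = 120 possible orderings.
Hollow → Dale → Knoll → Maple → Hadley → Maris: 4+5+7+1+14 = 31
Hollow → Dale → Knoll → Maple → Maris → Hadley: 4+5+7+13+14 = 43
Hollow → Dale → Knoll → Hadley → Maple → Maris: 4+5+8+1+13 = 31
Hollow → Dale → Knoll → Hadley → Maris → Maple: 4+5+8+14+13 = 44
Hollow → Dale → Knoll → Maris → Maple → Hadley: 4+5+6+13+1 = 29
Hollow → Dale → Knoll → Maris → Hadley → Maple: 4+5+6+14+1 = 30
Hollow → Dale → Maple → Knoll → Hadley → Maris: 4+12+7+8+14 = 45
Hollow → Dale → Maple → Knoll → Maris → Hadley: 4+12+7+6+14 = 43
Hollow → Dale → Maple → Hadley → Knoll → Maris: 4+12+1+8+6 = 31
Hollow → Dale → Maple → Hadley → Maris → Knoll: 4+12+1+14+6 = 37
Hollow → Dale → Maple → Maris → Knoll → Hadley: 4+12+13+6+8 = 43
Hollow → Dale → Maple → Maris → Hadley → Knoll: 4+12+13+14+8 = 51
Hollow → Dale → Hadley → Knoll → Maple → Maris: 4+13+8+7+13 = 45
Hollow → Dale → Hadley → Knoll → Maris → Maple: 4+13+8+6+13 = 44
… (106 more)
Hollow → Dale → Maris → Knoll → Maple → Hadley: 4+1+6+7+1 = 19  ← best
The minimum is 19.
One shortest path: Hollow → Dale → Maris → Knoll → Maple → Hadley.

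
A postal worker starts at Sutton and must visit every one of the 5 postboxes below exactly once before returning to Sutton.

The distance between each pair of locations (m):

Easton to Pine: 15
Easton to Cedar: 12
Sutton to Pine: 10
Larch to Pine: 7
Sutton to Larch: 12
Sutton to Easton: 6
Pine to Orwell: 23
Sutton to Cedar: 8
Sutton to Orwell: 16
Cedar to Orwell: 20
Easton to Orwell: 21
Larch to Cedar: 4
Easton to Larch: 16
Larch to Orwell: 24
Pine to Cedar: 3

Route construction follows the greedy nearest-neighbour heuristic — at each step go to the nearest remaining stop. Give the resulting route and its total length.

From Sutton: distances to unvisited — Easton=6, Cedar=8, Pine=10, Larch=12, Orwell=16. Nearest is Easton (6).
From Easton: distances to unvisited — Cedar=12, Pine=15, Larch=16, Orwell=21. Nearest is Cedar (12).
From Cedar: distances to unvisited — Pine=3, Larch=4, Orwell=20. Nearest is Pine (3).
From Pine: distances to unvisited — Larch=7, Orwell=23. Nearest is Larch (7).
From Larch: distances to unvisited — Orwell=24. Nearest is Orwell (24).
Return Orwell→Sutton: 16.
Total = 6 + 12 + 3 + 7 + 24 + 16 = 68.

68 m along Sutton → Easton → Cedar → Pine → Larch → Orwell → Sutton.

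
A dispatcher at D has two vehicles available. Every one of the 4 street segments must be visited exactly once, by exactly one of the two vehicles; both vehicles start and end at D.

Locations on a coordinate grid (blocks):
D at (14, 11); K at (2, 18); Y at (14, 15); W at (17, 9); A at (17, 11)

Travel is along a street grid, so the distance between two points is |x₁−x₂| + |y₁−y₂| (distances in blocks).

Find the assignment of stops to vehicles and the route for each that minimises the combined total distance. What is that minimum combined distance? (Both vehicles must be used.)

There are 2^3 − 1 = 7 ways to divide the 4 stops into two non-empty groups. For each, the best each vehicle can do is its own shortest tour through its group:
  {K} + {Y, W, A}: 38 + 18 = 56
  {Y} + {K, W, A}: 8 + 48 = 56
  {K, Y} + {W, A}: 38 + 10 = 48
  {W} + {K, Y, A}: 10 + 44 = 54
  {K, W} + {Y, A}: 48 + 14 = 62
  {Y, W} + {K, A}: 18 + 44 = 62
  … (7 splits in total)
Best: vehicle 1 D → K → Y → D = 38; vehicle 2 D → W → A → D = 10; combined 48.

Minimum combined distance: 48 blocks.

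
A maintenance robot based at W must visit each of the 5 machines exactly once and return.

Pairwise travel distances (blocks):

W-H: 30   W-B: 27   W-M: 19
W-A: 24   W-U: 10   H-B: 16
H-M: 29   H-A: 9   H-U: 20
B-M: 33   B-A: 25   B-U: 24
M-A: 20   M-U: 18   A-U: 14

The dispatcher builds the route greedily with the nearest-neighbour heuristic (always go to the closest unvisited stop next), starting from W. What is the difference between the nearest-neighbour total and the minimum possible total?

3 blocks longer than the optimal tour.

From W: U=10, M=19, A=24, B=27, H=30 → choose U (10).
From U: A=14, M=18, H=20, B=24 → choose A (14).
From A: H=9, M=20, B=25 → choose H (9).
From H: B=16, M=29 → choose B (16).
From B: M=33 → choose M (33).
NN route W → U → A → H → B → M → W costs 101.
Optimal: W → M → A → H → B → U → W costs 98 (by enumerating all 60 distinct tours).
Excess = 101 − 98 = 3.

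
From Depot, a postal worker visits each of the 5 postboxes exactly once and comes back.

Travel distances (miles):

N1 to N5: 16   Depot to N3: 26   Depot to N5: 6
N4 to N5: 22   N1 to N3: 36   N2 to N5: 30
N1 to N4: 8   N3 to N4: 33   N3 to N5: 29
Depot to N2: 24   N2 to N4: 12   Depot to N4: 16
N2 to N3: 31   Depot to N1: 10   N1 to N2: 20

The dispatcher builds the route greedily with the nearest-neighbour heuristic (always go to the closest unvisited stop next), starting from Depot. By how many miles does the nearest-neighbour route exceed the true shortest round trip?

3 miles longer than the optimal tour.

Depot: N5=6, N1=10, N4=16, N2=24, N3=26 ⇒ N5
N5: N1=16, N4=22, N3=29, N2=30 ⇒ N1
N1: N4=8, N2=20, N3=36 ⇒ N4
N4: N2=12, N3=33 ⇒ N2
N2: N3=31 ⇒ N3
NN route Depot → N5 → N1 → N4 → N2 → N3 → Depot costs 99.
Optimal: Depot → N1 → N4 → N2 → N3 → N5 → Depot costs 96 (by enumerating all 60 distinct tours).
Excess = 99 − 96 = 3.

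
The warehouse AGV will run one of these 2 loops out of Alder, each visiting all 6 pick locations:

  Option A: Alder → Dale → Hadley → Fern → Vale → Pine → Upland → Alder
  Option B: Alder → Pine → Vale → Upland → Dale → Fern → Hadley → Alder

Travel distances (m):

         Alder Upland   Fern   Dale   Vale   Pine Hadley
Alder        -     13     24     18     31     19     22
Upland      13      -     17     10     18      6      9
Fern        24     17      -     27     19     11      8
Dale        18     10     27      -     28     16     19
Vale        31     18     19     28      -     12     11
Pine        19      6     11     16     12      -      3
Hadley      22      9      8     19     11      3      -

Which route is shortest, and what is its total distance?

Option A: 18 + 19 + 8 + 19 + 12 + 6 + 13 = 95
Option B: 19 + 12 + 18 + 10 + 27 + 8 + 22 = 116

95 m — Option A is the shortest.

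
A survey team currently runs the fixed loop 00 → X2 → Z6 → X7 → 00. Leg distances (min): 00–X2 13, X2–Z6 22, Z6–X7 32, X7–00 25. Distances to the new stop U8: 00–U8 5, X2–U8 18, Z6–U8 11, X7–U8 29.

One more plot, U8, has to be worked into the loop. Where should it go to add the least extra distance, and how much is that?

+7 min — insert U8 between X2 and Z6.

Insertion cost between consecutive stops i–j is d(i,U8) + d(U8,j) − d(i,j):
  between 00 and X2: 5 + 18 − 13 = 10
  between X2 and Z6: 18 + 11 − 22 = 7
  between Z6 and X7: 11 + 29 − 32 = 8
  between X7 and 00: 29 + 5 − 25 = 9
Cheapest insertion is between X2 and Z6, adding 7.
New total = 92 + 7 = 99.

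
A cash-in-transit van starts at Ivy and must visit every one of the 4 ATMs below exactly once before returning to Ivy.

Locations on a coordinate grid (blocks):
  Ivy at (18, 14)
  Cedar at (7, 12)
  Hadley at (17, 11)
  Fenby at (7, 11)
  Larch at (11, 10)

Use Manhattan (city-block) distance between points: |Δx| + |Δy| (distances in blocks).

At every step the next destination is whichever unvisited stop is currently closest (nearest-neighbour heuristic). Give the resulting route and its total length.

Ivy → [Hadley:4 / Larch:11 / Cedar:13 / Fenby:14] → Hadley (4)
Hadley → [Larch:7 / Fenby:10 / Cedar:11] → Larch (7)
Larch → [Fenby:5 / Cedar:6] → Fenby (5)
Fenby → [Cedar:1] → Cedar (1)
Return Cedar→Ivy: 13.
Total = 4 + 7 + 5 + 1 + 13 = 30.

Nearest-neighbour total = 30 blocks; route Ivy → Hadley → Larch → Fenby → Cedar → Ivy.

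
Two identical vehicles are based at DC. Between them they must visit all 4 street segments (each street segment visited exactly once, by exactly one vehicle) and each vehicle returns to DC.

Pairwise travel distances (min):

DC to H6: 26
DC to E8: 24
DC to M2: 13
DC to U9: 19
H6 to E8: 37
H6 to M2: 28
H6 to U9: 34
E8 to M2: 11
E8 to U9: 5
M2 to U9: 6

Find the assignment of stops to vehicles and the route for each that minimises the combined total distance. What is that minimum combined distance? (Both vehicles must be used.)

There are 2^3 − 1 = 7 ways to divide the 4 stops into two non-empty groups. For each, the best each vehicle can do is its own shortest tour through its group:
  {H6} + {E8, M2, U9}: 52 + 48 = 100
  {E8} + {H6, M2, U9}: 48 + 79 = 127
  {H6, E8} + {M2, U9}: 87 + 38 = 125
  {M2} + {H6, E8, U9}: 26 + 87 = 113
  {H6, M2} + {E8, U9}: 67 + 48 = 115
  {E8, M2} + {H6, U9}: 48 + 79 = 127
  … (7 splits in total)
Best: vehicle 1 DC → H6 → DC = 52; vehicle 2 DC → E8 → U9 → M2 → DC = 48; combined 100.

Minimum combined distance: 100 min.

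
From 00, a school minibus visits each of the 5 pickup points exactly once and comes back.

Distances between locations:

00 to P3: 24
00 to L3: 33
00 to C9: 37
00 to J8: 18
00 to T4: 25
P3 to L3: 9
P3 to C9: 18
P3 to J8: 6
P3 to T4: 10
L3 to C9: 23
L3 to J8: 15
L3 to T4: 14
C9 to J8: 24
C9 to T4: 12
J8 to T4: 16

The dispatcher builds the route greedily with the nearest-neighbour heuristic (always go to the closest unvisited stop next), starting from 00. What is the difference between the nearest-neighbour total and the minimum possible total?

The nearest-neighbour route is 3 longer than optimal.

From 00: J8=18, P3=24, T4=25, L3=33, C9=37 → choose J8 (18).
From J8: P3=6, L3=15, T4=16, C9=24 → choose P3 (6).
From P3: L3=9, T4=10, C9=18 → choose L3 (9).
From L3: T4=14, C9=23 → choose T4 (14).
From T4: C9=12 → choose C9 (12).
NN route 00 → J8 → P3 → L3 → T4 → C9 → 00 costs 96.
Optimal: 00 → J8 → P3 → L3 → C9 → T4 → 00 costs 93 (by enumerating all 60 distinct tours).
Excess = 96 − 93 = 3.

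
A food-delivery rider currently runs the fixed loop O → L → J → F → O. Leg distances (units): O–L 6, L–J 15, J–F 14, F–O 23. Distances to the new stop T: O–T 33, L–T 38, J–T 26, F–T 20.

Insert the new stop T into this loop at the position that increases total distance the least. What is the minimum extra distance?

Insertion cost between consecutive stops i–j is d(i,T) + d(T,j) − d(i,j):
  between O and L: 33 + 38 − 6 = 65
  between L and J: 38 + 26 − 15 = 49
  between J and F: 26 + 20 − 14 = 32
  between F and O: 20 + 33 − 23 = 30
Cheapest insertion is between F and O, adding 30.
New total = 58 + 30 = 88.

+30 — insert T between F and O.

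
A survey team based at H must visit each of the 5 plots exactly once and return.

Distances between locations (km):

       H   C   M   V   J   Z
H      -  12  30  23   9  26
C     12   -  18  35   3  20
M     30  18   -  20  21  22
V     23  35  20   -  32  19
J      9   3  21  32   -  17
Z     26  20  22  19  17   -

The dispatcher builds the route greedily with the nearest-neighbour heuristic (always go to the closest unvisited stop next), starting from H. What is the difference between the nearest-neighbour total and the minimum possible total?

The nearest-neighbour route is 1 km longer than optimal.

From H: J=9, C=12, V=23, Z=26, M=30 → choose J (9).
From J: C=3, Z=17, M=21, V=32 → choose C (3).
From C: M=18, Z=20, V=35 → choose M (18).
From M: V=20, Z=22 → choose V (20).
From V: Z=19 → choose Z (19).
NN route H → J → C → M → V → Z → H costs 95.
Optimal: H → V → Z → M → C → J → H costs 94 (by enumerating all 60 distinct tours).
Excess = 95 − 94 = 1.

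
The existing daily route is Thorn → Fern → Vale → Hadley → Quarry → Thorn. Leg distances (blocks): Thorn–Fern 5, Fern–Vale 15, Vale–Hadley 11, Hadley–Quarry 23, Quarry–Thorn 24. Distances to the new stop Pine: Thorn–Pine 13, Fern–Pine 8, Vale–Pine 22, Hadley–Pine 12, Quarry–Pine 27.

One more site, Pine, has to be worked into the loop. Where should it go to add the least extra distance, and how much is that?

Insertion cost between consecutive stops i–j is d(i,Pine) + d(Pine,j) − d(i,j):
  between Thorn and Fern: 13 + 8 − 5 = 16
  between Fern and Vale: 8 + 22 − 15 = 15
  between Vale and Hadley: 22 + 12 − 11 = 23
  between Hadley and Quarry: 12 + 27 − 23 = 16
  between Quarry and Thorn: 27 + 13 − 24 = 16
Cheapest insertion is between Fern and Vale, adding 15.
New total = 78 + 15 = 93.

Minimum extra distance: 15 blocks, inserting Pine between Fern and Vale.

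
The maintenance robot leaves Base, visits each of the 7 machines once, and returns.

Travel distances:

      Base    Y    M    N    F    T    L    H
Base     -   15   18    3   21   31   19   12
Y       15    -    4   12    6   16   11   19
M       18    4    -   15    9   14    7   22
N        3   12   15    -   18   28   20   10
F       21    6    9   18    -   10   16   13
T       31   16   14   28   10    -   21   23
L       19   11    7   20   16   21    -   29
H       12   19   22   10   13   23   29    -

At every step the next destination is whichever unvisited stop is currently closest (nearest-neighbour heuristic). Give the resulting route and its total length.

Total distance 95 via the nearest-neighbour route Base → N → H → F → Y → M → L → T → Base.

Base → [N:3 / H:12 / Y:15 / M:18 / L:19 / F:21 / T:31] → N (3)
N → [H:10 / Y:12 / M:15 / F:18 / L:20 / T:28] → H (10)
H → [F:13 / Y:19 / M:22 / T:23 / L:29] → F (13)
F → [Y:6 / M:9 / T:10 / L:16] → Y (6)
Y → [M:4 / L:11 / T:16] → M (4)
M → [L:7 / T:14] → L (7)
L → [T:21] → T (21)
Return T→Base: 31.
Total = 3 + 10 + 13 + 6 + 4 + 7 + 21 + 31 = 95.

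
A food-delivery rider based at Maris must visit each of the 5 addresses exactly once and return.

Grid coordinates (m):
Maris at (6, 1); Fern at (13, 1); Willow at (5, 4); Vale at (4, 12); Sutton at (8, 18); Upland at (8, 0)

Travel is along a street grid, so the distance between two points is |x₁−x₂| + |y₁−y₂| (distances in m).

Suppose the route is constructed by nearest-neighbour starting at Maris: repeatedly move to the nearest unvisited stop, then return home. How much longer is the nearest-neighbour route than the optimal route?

4 m longer than the optimal tour.

From Maris: Upland=3, Willow=4, Fern=7, Vale=13, Sutton=19 → choose Upland (3).
From Upland: Fern=6, Willow=7, Vale=16, Sutton=18 → choose Fern (6).
From Fern: Willow=11, Vale=20, Sutton=22 → choose Willow (11).
From Willow: Vale=9, Sutton=17 → choose Vale (9).
From Vale: Sutton=10 → choose Sutton (10).
NN route Maris → Upland → Fern → Willow → Vale → Sutton → Maris costs 58.
Optimal: Maris → Fern → Upland → Sutton → Vale → Willow → Maris costs 54 (by enumerating all 60 distinct tours).
Excess = 58 − 54 = 4.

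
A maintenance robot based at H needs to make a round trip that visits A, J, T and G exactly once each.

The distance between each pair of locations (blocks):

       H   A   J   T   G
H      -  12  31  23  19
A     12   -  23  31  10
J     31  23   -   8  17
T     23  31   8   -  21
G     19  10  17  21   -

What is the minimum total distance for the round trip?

With 4 stops there are 4!/2 = 12 distinct round trips (a route and its reverse cost the same).
H→A→J→T→G→H: 12+23+8+21+19 = 83
H→A→J→G→T→H: 12+23+17+21+23 = 96
H→A→T→J→G→H: 12+31+8+17+19 = 87
H→A→T→G→J→H: 12+31+21+17+31 = 112
H→A→G→J→T→H: 12+10+17+8+23 = 70
H→A→G→T→J→H: 12+10+21+8+31 = 82
H→J→A→T→G→H: 31+23+31+21+19 = 125
H→J→A→G→T→H: 31+23+10+21+23 = 108
H→J→T→A→G→H: 31+8+31+10+19 = 99
H→J→G→A→T→H: 31+17+10+31+23 = 112
H→T→A→J→G→H: 23+31+23+17+19 = 113
H→T→J→A→G→H: 23+8+23+10+19 = 83
The minimum is 70.
One optimal route: H → A → G → J → T → H (or its reverse).

70 blocks — the shortest possible round trip.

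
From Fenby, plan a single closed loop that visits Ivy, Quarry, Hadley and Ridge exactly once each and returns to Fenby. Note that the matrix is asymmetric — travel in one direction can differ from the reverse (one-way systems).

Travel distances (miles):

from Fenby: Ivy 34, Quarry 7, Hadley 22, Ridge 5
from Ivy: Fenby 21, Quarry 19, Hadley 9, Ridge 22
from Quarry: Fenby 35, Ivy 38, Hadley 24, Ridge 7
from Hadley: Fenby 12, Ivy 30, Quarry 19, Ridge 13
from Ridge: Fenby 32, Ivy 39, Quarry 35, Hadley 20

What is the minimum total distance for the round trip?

Shortest round trip = 74 miles.

Fenby - Ivy - Quarry - Hadley - Ridge - Fenby: 34+19+24+13+32 = 122
Fenby - Ivy - Quarry - Ridge - Hadley - Fenby: 34+19+7+20+12 = 92
Fenby - Ivy - Hadley - Quarry - Ridge - Fenby: 34+9+19+7+32 = 101
Fenby - Ivy - Hadley - Ridge - Quarry - Fenby: 34+9+13+35+35 = 126
Fenby - Ivy - Ridge - Quarry - Hadley - Fenby: 34+22+35+24+12 = 127
Fenby - Ivy - Ridge - Hadley - Quarry - Fenby: 34+22+20+19+35 = 130
Fenby - Quarry - Ivy - Hadley - Ridge - Fenby: 7+38+9+13+32 = 99
Fenby - Quarry - Ivy - Ridge - Hadley - Fenby: 7+38+22+20+12 = 99
Fenby - Quarry - Hadley - Ivy - Ridge - Fenby: 7+24+30+22+32 = 115
Fenby - Quarry - Hadley - Ridge - Ivy - Fenby: 7+24+13+39+21 = 104
Fenby - Quarry - Ridge - Ivy - Hadley - Fenby: 7+7+39+9+12 = 74
Fenby - Quarry - Ridge - Hadley - Ivy - Fenby: 7+7+20+30+21 = 85
Fenby - Hadley - Ivy - Quarry - Ridge - Fenby: 22+30+19+7+32 = 110
Fenby - Hadley - Ivy - Ridge - Quarry - Fenby: 22+30+22+35+35 = 144
… (10 more)
The minimum is 74.
One optimal route: Fenby → Quarry → Ridge → Ivy → Hadley → Fenby.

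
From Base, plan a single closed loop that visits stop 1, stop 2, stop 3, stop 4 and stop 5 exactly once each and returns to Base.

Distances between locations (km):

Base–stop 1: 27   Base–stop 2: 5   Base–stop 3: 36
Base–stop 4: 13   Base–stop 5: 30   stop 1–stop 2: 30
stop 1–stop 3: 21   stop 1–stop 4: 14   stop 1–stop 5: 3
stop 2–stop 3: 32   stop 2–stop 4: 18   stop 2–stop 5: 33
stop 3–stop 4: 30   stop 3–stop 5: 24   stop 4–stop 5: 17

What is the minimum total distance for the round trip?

There are 60 distinct closed tours to check (reversals are equivalent).
Base-stop 1-stop 2-stop 3-stop 4-stop 5-Base: 27+30+32+30+17+30 = 166
Base-stop 1-stop 2-stop 3-stop 5-stop 4-Base: 27+30+32+24+17+13 = 143
Base-stop 1-stop 2-stop 4-stop 3-stop 5-Base: 27+30+18+30+24+30 = 159
Base-stop 1-stop 2-stop 4-stop 5-stop 3-Base: 27+30+18+17+24+36 = 152
Base-stop 1-stop 2-stop 5-stop 3-stop 4-Base: 27+30+33+24+30+13 = 157
Base-stop 1-stop 2-stop 5-stop 4-stop 3-Base: 27+30+33+17+30+36 = 173
Base-stop 1-stop 3-stop 2-stop 4-stop 5-Base: 27+21+32+18+17+30 = 145
Base-stop 1-stop 3-stop 2-stop 5-stop 4-Base: 27+21+32+33+17+13 = 143
Base-stop 1-stop 3-stop 4-stop 2-stop 5-Base: 27+21+30+18+33+30 = 159
Base-stop 1-stop 3-stop 4-stop 5-stop 2-Base: 27+21+30+17+33+5 = 133
Base-stop 1-stop 3-stop 5-stop 2-stop 4-Base: 27+21+24+33+18+13 = 136
Base-stop 1-stop 3-stop 5-stop 4-stop 2-Base: 27+21+24+17+18+5 = 112
Base-stop 1-stop 4-stop 2-stop 3-stop 5-Base: 27+14+18+32+24+30 = 145
Base-stop 1-stop 4-stop 2-stop 5-stop 3-Base: 27+14+18+33+24+36 = 152
… (46 more)
Base-stop 2-stop 3-stop 1-stop 5-stop 4-Base: 5+32+21+3+17+13 = 91  ← best
The minimum is 91.
One optimal route: Base → stop 2 → stop 3 → stop 1 → stop 5 → stop 4 → Base (or its reverse).

Minimum total distance: 91 km.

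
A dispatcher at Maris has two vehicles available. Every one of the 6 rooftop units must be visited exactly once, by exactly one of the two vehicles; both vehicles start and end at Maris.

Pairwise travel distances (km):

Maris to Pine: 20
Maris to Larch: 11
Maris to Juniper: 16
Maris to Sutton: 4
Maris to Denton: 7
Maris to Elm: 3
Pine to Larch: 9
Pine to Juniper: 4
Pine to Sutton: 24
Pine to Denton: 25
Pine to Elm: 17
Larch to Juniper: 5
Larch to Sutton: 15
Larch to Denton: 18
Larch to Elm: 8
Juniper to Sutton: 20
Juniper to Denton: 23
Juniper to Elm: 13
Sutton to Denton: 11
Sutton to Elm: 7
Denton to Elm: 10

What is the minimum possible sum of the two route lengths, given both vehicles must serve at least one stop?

Try each way of splitting the stops between the two vehicles (each non-empty) and, for each split, find the best tour for each vehicle:
  {Pine} + {Larch, Juniper, Sutton, Denton, Elm}: 40 + 54 = 94
  {Larch} + {Pine, Juniper, Sutton, Denton, Elm}: 22 + 60 = 82
  {Pine, Larch} + {Juniper, Sutton, Denton, Elm}: 40 + 54 = 94
  {Juniper} + {Pine, Larch, Sutton, Denton, Elm}: 32 + 60 = 92
  {Pine, Juniper} + {Larch, Sutton, Denton, Elm}: 40 + 44 = 84
  {Larch, Juniper} + {Pine, Sutton, Denton, Elm}: 32 + 60 = 92
  … (31 splits in total)
  {Sutton} + {Pine, Larch, Juniper, Denton, Elm}: 8 + 52 = 60  ← best
Best: vehicle 1 Maris → Sutton → Maris = 8; vehicle 2 Maris → Denton → Pine → Juniper → Larch → Elm → Maris = 52; combined 60.

Minimum combined distance: 60 km.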